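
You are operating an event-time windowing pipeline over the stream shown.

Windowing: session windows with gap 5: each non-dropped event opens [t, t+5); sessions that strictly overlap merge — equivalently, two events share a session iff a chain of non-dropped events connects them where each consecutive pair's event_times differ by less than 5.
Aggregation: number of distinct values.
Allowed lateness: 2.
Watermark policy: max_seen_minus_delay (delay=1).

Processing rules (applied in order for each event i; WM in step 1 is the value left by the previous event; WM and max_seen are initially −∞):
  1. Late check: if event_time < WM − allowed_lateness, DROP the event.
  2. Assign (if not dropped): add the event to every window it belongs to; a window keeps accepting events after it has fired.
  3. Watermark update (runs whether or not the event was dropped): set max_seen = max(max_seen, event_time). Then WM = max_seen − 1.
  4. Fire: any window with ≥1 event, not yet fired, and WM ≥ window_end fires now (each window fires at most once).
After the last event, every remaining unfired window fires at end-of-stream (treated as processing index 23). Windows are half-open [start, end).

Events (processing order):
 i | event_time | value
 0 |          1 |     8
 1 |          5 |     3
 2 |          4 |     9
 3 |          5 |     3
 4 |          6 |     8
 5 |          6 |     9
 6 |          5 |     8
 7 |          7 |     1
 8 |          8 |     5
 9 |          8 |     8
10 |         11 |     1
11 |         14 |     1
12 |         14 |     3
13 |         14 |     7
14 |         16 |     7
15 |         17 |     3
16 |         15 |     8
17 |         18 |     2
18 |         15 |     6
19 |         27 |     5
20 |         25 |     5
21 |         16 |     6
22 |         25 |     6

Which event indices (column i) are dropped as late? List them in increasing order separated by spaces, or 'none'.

i=0 t=1 v=8: → [1,6); WM=0
i=1 t=5 v=3: → [1,10); WM=4
i=2 t=4 v=9: → [1,10); WM=4
i=3 t=5 v=3: → [1,10); WM=4
i=4 t=6 v=8: → [1,11); WM=5
i=5 t=6 v=9: → [1,11); WM=5
i=6 t=5 v=8: → [1,11); WM=5
i=7 t=7 v=1: → [1,12); WM=6
i=8 t=8 v=5: → [1,13); WM=7
i=9 t=8 v=8: → [1,13); WM=7
i=10 t=11 v=1: → [1,16); WM=10
i=11 t=14 v=1: → [1,19); WM=13
i=12 t=14 v=3: → [1,19); WM=13
i=13 t=14 v=7: → [1,19); WM=13
i=14 t=16 v=7: → [1,21); WM=15
i=15 t=17 v=3: → [1,22); WM=16
i=16 t=15 v=8: → [1,22); WM=16
i=17 t=18 v=2: → [1,23); WM=17
i=18 t=15 v=6: → [1,23); WM=17
i=19 t=27 v=5: → [27,32); WM=26
i=20 t=25 v=5: → [25,32); WM=26
i=21 t=16 v=6: DROP (t<26-2); WM=26
i=22 t=25 v=6: → [25,32); WM=26

21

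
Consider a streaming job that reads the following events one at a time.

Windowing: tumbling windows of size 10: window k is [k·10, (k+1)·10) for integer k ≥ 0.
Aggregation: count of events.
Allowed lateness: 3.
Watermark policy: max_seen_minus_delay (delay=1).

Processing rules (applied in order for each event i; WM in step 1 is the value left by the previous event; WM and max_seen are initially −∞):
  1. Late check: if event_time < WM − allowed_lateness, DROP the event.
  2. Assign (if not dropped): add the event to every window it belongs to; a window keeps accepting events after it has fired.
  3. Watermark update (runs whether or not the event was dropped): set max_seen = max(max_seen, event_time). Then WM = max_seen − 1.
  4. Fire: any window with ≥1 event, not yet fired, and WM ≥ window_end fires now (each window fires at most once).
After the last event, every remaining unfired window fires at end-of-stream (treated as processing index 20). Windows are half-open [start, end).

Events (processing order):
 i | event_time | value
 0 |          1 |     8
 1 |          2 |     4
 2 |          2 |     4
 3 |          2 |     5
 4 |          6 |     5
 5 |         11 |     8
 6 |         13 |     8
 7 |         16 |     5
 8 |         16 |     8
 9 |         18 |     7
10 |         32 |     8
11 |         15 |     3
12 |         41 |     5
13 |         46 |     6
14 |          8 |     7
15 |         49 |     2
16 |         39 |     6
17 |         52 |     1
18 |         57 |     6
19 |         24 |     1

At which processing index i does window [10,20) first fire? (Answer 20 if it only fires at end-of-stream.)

10

i=0 t=1 v=8: → [0,10); WM=0
i=1 t=2 v=4: → [0,10); WM=1
i=2 t=2 v=4: → [0,10); WM=1
i=3 t=2 v=5: → [0,10); WM=1
i=4 t=6 v=5: → [0,10); WM=5
i=5 t=11 v=8: → [10,20); WM=10; [0,10) fires=5
i=6 t=13 v=8: → [10,20); WM=12
i=7 t=16 v=5: → [10,20); WM=15
i=8 t=16 v=8: → [10,20); WM=15
i=9 t=18 v=7: → [10,20); WM=17
i=10 t=32 v=8: → [30,40); WM=31; [10,20) fires=5
i=11 t=15 v=3: DROP (t<31-3); WM=31
i=12 t=41 v=5: → [40,50); WM=40; [30,40) fires=1
i=13 t=46 v=6: → [40,50); WM=45
i=14 t=8 v=7: DROP (t<45-3); WM=45
i=15 t=49 v=2: → [40,50); WM=48
i=16 t=39 v=6: DROP (t<48-3); WM=48
i=17 t=52 v=1: → [50,60); WM=51; [40,50) fires=3
i=18 t=57 v=6: → [50,60); WM=56
i=19 t=24 v=1: DROP (t<56-3); WM=56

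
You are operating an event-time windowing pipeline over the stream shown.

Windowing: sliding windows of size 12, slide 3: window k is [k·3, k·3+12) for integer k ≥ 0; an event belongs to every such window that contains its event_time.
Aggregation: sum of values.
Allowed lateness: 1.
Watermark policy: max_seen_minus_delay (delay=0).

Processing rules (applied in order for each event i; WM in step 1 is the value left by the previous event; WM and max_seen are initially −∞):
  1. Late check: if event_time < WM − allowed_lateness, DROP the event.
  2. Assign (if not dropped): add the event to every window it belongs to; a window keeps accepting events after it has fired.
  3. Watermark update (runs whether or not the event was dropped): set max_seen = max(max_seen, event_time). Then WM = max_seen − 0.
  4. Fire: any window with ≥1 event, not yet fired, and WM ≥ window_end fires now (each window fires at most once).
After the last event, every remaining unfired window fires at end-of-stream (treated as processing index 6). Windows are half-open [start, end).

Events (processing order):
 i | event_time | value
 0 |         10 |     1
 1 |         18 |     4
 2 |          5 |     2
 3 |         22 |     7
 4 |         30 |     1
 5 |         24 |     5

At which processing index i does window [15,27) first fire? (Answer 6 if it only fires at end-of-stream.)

i=0 t=10 v=1: → [9,21),[6,18),[3,15),[0,12); WM=10
i=1 t=18 v=4: → [18,30),[15,27),[12,24),[9,21); WM=18; [0,12) fires=1 [3,15) fires=1 [6,18) fires=1
i=2 t=5 v=2: DROP (t<18-1); WM=18
i=3 t=22 v=7: → [21,33),[18,30),[15,27),[12,24); WM=22; [9,21) fires=5
i=4 t=30 v=1: → [30,42),[27,39),[24,36),[21,33); WM=30; [12,24) fires=11 [15,27) fires=11 [18,30) fires=11
i=5 t=24 v=5: DROP (t<30-1); WM=30

4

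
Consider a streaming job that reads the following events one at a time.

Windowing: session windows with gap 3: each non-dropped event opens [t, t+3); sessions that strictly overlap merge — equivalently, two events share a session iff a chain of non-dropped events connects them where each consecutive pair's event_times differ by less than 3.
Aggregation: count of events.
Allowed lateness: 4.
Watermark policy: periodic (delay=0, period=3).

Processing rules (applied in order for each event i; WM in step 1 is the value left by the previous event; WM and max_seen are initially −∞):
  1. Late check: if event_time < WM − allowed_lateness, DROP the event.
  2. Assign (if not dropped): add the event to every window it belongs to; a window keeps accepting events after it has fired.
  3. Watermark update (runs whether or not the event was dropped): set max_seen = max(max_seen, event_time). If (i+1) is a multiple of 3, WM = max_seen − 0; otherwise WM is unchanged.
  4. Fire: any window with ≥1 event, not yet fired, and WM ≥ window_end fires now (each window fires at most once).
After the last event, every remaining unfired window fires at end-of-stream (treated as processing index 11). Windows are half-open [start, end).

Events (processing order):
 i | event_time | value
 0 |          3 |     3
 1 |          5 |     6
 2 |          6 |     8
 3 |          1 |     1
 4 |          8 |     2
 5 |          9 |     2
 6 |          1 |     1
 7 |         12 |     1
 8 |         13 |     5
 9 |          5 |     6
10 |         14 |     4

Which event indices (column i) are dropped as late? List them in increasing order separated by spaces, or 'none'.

i=0 t=3 v=3: → [3,6); WM=−∞
i=1 t=5 v=6: → [3,8); WM=−∞
i=2 t=6 v=8: → [3,9); WM=6
i=3 t=1 v=1: DROP (t<6-4); WM=6
i=4 t=8 v=2: → [3,11); WM=6
i=5 t=9 v=2: → [3,12); WM=9
i=6 t=1 v=1: DROP (t<9-4); WM=9
i=7 t=12 v=1: → [12,15); WM=9
i=8 t=13 v=5: → [12,16); WM=13
i=9 t=5 v=6: DROP (t<13-4); WM=13
i=10 t=14 v=4: → [12,17); WM=13

3 6 9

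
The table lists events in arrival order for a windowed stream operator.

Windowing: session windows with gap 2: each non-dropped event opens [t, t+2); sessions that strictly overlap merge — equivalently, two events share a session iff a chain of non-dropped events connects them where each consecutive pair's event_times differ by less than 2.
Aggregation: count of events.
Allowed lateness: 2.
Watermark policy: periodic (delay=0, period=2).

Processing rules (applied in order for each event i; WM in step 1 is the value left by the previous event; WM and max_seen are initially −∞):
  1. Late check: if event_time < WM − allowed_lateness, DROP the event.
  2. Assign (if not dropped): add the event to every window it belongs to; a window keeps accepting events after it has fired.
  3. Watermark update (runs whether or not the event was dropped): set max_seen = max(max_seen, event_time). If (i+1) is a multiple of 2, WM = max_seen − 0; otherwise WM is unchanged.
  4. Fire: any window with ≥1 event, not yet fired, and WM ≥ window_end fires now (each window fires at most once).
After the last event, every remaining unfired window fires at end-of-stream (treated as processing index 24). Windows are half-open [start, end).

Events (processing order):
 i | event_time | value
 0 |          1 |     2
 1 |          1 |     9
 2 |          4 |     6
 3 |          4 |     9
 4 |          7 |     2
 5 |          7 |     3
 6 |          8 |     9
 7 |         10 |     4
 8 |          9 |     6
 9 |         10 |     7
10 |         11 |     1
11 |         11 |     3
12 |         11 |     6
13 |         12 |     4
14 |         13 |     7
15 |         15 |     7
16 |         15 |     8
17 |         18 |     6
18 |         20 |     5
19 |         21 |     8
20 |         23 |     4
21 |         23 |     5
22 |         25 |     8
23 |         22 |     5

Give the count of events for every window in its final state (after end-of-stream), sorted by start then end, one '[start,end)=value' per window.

[1,3)=2 [4,6)=2 [7,15)=11 [15,17)=2 [18,20)=1 [20,25)=5 [25,27)=1

i=0 t=1 v=2: → [1,3); WM=−∞
i=1 t=1 v=9: → [1,3); WM=1
i=2 t=4 v=6: → [4,6); WM=1
i=3 t=4 v=9: → [4,6); WM=4
i=4 t=7 v=2: → [7,9); WM=4
i=5 t=7 v=3: → [7,9); WM=7
i=6 t=8 v=9: → [7,10); WM=7
i=7 t=10 v=4: → [10,12); WM=10
i=8 t=9 v=6: → [7,12); WM=10
i=9 t=10 v=7: → [7,12); WM=10
i=10 t=11 v=1: → [7,13); WM=10
i=11 t=11 v=3: → [7,13); WM=11
i=12 t=11 v=6: → [7,13); WM=11
i=13 t=12 v=4: → [7,14); WM=12
i=14 t=13 v=7: → [7,15); WM=12
i=15 t=15 v=7: → [15,17); WM=15
i=16 t=15 v=8: → [15,17); WM=15
i=17 t=18 v=6: → [18,20); WM=18
i=18 t=20 v=5: → [20,22); WM=18
i=19 t=21 v=8: → [20,23); WM=21
i=20 t=23 v=4: → [23,25); WM=21
i=21 t=23 v=5: → [23,25); WM=23
i=22 t=25 v=8: → [25,27); WM=23
i=23 t=22 v=5: → [20,25); WM=25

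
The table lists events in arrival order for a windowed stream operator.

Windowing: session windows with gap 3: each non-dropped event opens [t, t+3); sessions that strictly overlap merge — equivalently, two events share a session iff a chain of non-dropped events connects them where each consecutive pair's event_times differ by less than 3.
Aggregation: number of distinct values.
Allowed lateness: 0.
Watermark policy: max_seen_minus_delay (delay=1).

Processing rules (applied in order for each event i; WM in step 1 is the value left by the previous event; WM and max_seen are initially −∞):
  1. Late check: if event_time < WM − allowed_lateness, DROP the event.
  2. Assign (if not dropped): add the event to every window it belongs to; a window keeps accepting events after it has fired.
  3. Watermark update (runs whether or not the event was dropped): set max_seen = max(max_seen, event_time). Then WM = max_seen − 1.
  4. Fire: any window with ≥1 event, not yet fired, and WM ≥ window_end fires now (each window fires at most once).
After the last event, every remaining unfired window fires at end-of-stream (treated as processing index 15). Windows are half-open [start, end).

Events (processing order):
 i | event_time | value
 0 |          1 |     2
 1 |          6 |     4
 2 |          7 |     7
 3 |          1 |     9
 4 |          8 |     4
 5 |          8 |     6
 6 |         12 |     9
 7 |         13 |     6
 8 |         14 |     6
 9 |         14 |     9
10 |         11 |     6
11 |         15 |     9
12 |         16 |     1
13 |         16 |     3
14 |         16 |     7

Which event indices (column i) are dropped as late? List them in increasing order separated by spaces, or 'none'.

3 10

i=0 t=1 v=2: → [1,4); WM=0
i=1 t=6 v=4: → [6,9); WM=5
i=2 t=7 v=7: → [6,10); WM=6
i=3 t=1 v=9: DROP (t<6-0); WM=6
i=4 t=8 v=4: → [6,11); WM=7
i=5 t=8 v=6: → [6,11); WM=7
i=6 t=12 v=9: → [12,15); WM=11
i=7 t=13 v=6: → [12,16); WM=12
i=8 t=14 v=6: → [12,17); WM=13
i=9 t=14 v=9: → [12,17); WM=13
i=10 t=11 v=6: DROP (t<13-0); WM=13
i=11 t=15 v=9: → [12,18); WM=14
i=12 t=16 v=1: → [12,19); WM=15
i=13 t=16 v=3: → [12,19); WM=15
i=14 t=16 v=7: → [12,19); WM=15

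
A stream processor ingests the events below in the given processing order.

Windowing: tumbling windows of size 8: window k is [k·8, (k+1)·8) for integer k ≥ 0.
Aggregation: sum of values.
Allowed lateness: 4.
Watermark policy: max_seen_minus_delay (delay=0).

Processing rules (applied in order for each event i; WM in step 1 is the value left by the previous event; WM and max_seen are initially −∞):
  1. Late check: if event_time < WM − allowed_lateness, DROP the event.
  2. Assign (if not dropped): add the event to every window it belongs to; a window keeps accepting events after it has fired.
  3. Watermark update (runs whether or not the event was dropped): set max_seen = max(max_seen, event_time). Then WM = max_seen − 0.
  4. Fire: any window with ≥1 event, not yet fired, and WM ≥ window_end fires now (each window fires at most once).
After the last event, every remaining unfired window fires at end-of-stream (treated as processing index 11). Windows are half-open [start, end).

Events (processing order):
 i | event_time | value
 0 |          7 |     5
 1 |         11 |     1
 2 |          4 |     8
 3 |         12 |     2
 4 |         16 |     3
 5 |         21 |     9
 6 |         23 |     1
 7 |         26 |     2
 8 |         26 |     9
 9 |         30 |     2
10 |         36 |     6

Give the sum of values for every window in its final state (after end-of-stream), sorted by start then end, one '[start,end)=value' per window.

[0,8)=5 [8,16)=3 [16,24)=13 [24,32)=13 [32,40)=6

i=0 t=7 v=5: → [0,8); WM=7
i=1 t=11 v=1: → [8,16); WM=11; [0,8) fires=5
i=2 t=4 v=8: DROP (t<11-4); WM=11
i=3 t=12 v=2: → [8,16); WM=12
i=4 t=16 v=3: → [16,24); WM=16; [8,16) fires=3
i=5 t=21 v=9: → [16,24); WM=21
i=6 t=23 v=1: → [16,24); WM=23
i=7 t=26 v=2: → [24,32); WM=26; [16,24) fires=13
i=8 t=26 v=9: → [24,32); WM=26
i=9 t=30 v=2: → [24,32); WM=30
i=10 t=36 v=6: → [32,40); WM=36; [24,32) fires=13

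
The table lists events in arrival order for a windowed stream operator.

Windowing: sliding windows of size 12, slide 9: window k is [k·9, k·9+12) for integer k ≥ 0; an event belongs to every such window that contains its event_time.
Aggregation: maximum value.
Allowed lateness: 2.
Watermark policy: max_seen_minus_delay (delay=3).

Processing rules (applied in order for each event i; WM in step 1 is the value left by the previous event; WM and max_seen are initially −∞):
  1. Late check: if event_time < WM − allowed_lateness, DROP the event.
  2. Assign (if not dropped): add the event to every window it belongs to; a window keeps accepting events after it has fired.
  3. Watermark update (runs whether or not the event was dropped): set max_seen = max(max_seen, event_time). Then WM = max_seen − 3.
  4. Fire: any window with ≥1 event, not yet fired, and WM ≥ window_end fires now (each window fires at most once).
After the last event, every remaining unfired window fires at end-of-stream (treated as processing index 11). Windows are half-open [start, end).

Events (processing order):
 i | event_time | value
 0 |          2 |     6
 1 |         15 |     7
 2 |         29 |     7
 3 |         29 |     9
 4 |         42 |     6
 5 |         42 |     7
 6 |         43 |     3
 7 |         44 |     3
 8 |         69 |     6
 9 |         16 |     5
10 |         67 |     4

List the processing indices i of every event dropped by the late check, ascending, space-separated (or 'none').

i=0 t=2 v=6: → [0,12); WM=-1
i=1 t=15 v=7: → [9,21); WM=12; [0,12) fires=6
i=2 t=29 v=7: → [27,39),[18,30); WM=26; [9,21) fires=7
i=3 t=29 v=9: → [27,39),[18,30); WM=26
i=4 t=42 v=6: → [36,48); WM=39; [18,30) fires=9 [27,39) fires=9
i=5 t=42 v=7: → [36,48); WM=39
i=6 t=43 v=3: → [36,48); WM=40
i=7 t=44 v=3: → [36,48); WM=41
i=8 t=69 v=6: → [63,75); WM=66; [36,48) fires=7
i=9 t=16 v=5: DROP (t<66-2); WM=66
i=10 t=67 v=4: → [63,75); WM=66

9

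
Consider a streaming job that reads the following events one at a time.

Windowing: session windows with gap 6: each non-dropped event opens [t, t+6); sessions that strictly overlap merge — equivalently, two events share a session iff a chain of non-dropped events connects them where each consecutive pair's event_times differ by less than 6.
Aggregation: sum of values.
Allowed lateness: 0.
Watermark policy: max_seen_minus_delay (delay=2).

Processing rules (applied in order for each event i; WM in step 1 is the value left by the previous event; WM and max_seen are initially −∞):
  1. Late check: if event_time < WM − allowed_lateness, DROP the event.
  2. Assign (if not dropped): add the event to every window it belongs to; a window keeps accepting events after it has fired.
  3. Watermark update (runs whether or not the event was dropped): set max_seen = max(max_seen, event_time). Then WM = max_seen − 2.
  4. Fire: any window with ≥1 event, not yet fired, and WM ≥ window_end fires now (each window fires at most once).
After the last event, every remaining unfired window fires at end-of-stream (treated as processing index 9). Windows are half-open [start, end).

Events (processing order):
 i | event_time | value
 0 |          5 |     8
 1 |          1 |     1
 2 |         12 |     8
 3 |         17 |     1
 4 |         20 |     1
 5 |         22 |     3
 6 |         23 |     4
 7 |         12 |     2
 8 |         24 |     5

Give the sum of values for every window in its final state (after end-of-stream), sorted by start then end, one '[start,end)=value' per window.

[5,11)=8 [12,30)=22

i=0 t=5 v=8: → [5,11); WM=3
i=1 t=1 v=1: DROP (t<3-0); WM=3
i=2 t=12 v=8: → [12,18); WM=10
i=3 t=17 v=1: → [12,23); WM=15
i=4 t=20 v=1: → [12,26); WM=18
i=5 t=22 v=3: → [12,28); WM=20
i=6 t=23 v=4: → [12,29); WM=21
i=7 t=12 v=2: DROP (t<21-0); WM=21
i=8 t=24 v=5: → [12,30); WM=22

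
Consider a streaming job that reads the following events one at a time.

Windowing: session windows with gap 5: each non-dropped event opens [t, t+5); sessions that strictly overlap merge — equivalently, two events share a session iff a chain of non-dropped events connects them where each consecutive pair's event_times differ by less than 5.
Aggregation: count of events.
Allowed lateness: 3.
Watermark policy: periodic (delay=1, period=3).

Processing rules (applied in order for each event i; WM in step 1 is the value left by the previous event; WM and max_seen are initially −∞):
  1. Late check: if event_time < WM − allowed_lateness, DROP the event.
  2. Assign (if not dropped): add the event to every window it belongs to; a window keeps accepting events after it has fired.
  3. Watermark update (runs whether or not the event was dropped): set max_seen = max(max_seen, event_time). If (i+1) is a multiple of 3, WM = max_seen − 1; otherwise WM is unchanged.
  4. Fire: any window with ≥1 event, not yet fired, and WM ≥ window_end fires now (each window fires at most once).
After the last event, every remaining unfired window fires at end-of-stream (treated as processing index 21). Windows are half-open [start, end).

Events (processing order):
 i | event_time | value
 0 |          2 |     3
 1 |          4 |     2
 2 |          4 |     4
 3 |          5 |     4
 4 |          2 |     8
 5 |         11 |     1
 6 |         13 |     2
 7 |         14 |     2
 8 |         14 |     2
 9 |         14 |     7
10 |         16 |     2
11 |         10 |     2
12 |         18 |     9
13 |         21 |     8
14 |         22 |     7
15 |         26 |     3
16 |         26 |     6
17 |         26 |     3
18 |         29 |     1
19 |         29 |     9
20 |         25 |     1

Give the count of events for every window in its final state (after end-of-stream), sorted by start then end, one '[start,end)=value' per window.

[2,10)=5 [10,34)=16

i=0 t=2 v=3: → [2,7); WM=−∞
i=1 t=4 v=2: → [2,9); WM=−∞
i=2 t=4 v=4: → [2,9); WM=3
i=3 t=5 v=4: → [2,10); WM=3
i=4 t=2 v=8: → [2,10); WM=3
i=5 t=11 v=1: → [11,16); WM=10
i=6 t=13 v=2: → [11,18); WM=10
i=7 t=14 v=2: → [11,19); WM=10
i=8 t=14 v=2: → [11,19); WM=13
i=9 t=14 v=7: → [11,19); WM=13
i=10 t=16 v=2: → [11,21); WM=13
i=11 t=10 v=2: → [10,21); WM=15
i=12 t=18 v=9: → [10,23); WM=15
i=13 t=21 v=8: → [10,26); WM=15
i=14 t=22 v=7: → [10,27); WM=21
i=15 t=26 v=3: → [10,31); WM=21
i=16 t=26 v=6: → [10,31); WM=21
i=17 t=26 v=3: → [10,31); WM=25
i=18 t=29 v=1: → [10,34); WM=25
i=19 t=29 v=9: → [10,34); WM=25
i=20 t=25 v=1: → [10,34); WM=28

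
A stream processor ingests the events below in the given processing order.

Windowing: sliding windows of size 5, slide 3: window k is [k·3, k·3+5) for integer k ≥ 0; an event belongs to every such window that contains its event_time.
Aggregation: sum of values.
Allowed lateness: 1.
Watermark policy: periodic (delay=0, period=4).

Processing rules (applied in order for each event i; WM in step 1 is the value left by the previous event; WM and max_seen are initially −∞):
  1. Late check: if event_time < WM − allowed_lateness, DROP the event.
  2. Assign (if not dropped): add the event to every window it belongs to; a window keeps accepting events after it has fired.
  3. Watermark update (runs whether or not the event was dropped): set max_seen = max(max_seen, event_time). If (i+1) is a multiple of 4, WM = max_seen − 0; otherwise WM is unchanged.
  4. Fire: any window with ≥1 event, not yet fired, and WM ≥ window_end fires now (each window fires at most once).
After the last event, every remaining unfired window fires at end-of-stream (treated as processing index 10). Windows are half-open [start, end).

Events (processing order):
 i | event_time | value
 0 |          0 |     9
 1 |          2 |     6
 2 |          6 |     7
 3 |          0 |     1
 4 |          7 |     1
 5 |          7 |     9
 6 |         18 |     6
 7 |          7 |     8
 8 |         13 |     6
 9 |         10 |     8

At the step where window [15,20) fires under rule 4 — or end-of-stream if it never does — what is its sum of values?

6

i=0 t=0 v=9: → [0,5); WM=−∞
i=1 t=2 v=6: → [0,5); WM=−∞
i=2 t=6 v=7: → [6,11),[3,8); WM=−∞
i=3 t=0 v=1: → [0,5); WM=6; [0,5) fires=16
i=4 t=7 v=1: → [6,11),[3,8); WM=6
i=5 t=7 v=9: → [6,11),[3,8); WM=6
i=6 t=18 v=6: → [18,23),[15,20); WM=6
i=7 t=7 v=8: → [6,11),[3,8); WM=18; [3,8) fires=25 [6,11) fires=25
i=8 t=13 v=6: DROP (t<18-1); WM=18
i=9 t=10 v=8: DROP (t<18-1); WM=18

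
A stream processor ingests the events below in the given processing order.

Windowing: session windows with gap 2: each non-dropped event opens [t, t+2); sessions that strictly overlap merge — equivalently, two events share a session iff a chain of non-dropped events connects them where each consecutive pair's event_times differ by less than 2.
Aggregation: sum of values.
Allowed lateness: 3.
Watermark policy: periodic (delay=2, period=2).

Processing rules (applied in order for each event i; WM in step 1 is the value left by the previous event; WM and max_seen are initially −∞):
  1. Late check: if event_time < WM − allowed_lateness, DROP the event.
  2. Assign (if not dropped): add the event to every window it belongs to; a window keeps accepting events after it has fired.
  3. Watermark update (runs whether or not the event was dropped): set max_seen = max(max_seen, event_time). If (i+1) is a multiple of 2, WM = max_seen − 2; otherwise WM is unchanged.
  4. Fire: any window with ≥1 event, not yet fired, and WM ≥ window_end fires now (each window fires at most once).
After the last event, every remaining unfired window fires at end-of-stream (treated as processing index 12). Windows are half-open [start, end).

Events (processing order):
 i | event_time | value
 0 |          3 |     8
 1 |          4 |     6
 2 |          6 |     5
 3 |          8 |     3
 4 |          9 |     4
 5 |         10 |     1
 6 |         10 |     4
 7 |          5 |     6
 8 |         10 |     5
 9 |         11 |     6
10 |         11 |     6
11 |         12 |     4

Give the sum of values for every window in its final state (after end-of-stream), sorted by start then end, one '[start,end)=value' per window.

i=0 t=3 v=8: → [3,5); WM=−∞
i=1 t=4 v=6: → [3,6); WM=2
i=2 t=6 v=5: → [6,8); WM=2
i=3 t=8 v=3: → [8,10); WM=6
i=4 t=9 v=4: → [8,11); WM=6
i=5 t=10 v=1: → [8,12); WM=8
i=6 t=10 v=4: → [8,12); WM=8
i=7 t=5 v=6: → [3,8); WM=8
i=8 t=10 v=5: → [8,12); WM=8
i=9 t=11 v=6: → [8,13); WM=9
i=10 t=11 v=6: → [8,13); WM=9
i=11 t=12 v=4: → [8,14); WM=10

[3,8)=25 [8,14)=33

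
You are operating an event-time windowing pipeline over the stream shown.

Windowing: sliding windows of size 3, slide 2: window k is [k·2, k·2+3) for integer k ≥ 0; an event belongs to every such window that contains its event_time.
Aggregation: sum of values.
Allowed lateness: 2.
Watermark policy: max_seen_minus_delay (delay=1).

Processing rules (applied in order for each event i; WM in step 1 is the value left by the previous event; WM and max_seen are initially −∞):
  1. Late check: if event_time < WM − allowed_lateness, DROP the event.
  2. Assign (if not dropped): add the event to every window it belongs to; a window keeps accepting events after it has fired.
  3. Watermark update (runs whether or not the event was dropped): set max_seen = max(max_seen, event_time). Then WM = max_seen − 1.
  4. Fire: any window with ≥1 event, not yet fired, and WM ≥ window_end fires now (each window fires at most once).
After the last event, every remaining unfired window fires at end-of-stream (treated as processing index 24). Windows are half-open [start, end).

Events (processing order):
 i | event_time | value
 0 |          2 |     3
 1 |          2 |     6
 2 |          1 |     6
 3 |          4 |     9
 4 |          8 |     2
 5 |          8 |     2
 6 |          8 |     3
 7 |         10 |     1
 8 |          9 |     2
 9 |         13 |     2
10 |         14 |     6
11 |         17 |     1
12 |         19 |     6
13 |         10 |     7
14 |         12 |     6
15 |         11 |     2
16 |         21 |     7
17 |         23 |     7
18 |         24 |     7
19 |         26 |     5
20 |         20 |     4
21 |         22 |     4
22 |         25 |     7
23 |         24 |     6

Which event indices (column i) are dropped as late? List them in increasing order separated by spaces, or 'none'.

13 14 15 20 21

i=0 t=2 v=3: → [2,5),[0,3); WM=1
i=1 t=2 v=6: → [2,5),[0,3); WM=1
i=2 t=1 v=6: → [0,3); WM=1
i=3 t=4 v=9: → [4,7),[2,5); WM=3; [0,3) fires=15
i=4 t=8 v=2: → [8,11),[6,9); WM=7; [2,5) fires=18 [4,7) fires=9
i=5 t=8 v=2: → [8,11),[6,9); WM=7
i=6 t=8 v=3: → [8,11),[6,9); WM=7
i=7 t=10 v=1: → [10,13),[8,11); WM=9; [6,9) fires=7
i=8 t=9 v=2: → [8,11); WM=9
i=9 t=13 v=2: → [12,15); WM=12; [8,11) fires=10
i=10 t=14 v=6: → [14,17),[12,15); WM=13; [10,13) fires=1
i=11 t=17 v=1: → [16,19); WM=16; [12,15) fires=8
i=12 t=19 v=6: → [18,21); WM=18; [14,17) fires=6
i=13 t=10 v=7: DROP (t<18-2); WM=18
i=14 t=12 v=6: DROP (t<18-2); WM=18
i=15 t=11 v=2: DROP (t<18-2); WM=18
i=16 t=21 v=7: → [20,23); WM=20; [16,19) fires=1
i=17 t=23 v=7: → [22,25); WM=22; [18,21) fires=6
i=18 t=24 v=7: → [24,27),[22,25); WM=23; [20,23) fires=7
i=19 t=26 v=5: → [26,29),[24,27); WM=25; [22,25) fires=14
i=20 t=20 v=4: DROP (t<25-2); WM=25
i=21 t=22 v=4: DROP (t<25-2); WM=25
i=22 t=25 v=7: → [24,27); WM=25
i=23 t=24 v=6: → [24,27),[22,25); WM=25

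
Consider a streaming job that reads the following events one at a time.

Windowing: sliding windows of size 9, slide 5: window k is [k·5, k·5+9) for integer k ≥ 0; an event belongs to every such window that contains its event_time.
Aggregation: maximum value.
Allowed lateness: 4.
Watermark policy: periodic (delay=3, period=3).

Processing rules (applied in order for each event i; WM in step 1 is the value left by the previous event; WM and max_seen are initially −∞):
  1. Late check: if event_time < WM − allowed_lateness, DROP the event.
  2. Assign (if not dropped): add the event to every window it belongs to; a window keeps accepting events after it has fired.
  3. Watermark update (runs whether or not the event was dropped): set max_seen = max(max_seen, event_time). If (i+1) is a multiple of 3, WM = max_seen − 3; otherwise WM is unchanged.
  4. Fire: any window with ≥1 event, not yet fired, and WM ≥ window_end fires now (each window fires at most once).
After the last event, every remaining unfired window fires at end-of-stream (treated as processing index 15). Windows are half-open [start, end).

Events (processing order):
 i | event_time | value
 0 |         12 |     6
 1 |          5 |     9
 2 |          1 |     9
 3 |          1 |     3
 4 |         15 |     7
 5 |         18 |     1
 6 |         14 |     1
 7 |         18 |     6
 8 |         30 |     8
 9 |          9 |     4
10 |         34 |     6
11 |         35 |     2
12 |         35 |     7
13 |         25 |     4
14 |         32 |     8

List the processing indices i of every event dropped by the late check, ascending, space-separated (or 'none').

3 9 13

i=0 t=12 v=6: → [10,19),[5,14); WM=−∞
i=1 t=5 v=9: → [5,14),[0,9); WM=−∞
i=2 t=1 v=9: → [0,9); WM=9; [0,9) fires=9
i=3 t=1 v=3: DROP (t<9-4); WM=9
i=4 t=15 v=7: → [15,24),[10,19); WM=9
i=5 t=18 v=1: → [15,24),[10,19); WM=15; [5,14) fires=9
i=6 t=14 v=1: → [10,19); WM=15
i=7 t=18 v=6: → [15,24),[10,19); WM=15
i=8 t=30 v=8: → [30,39),[25,34); WM=27; [10,19) fires=7 [15,24) fires=7
i=9 t=9 v=4: DROP (t<27-4); WM=27
i=10 t=34 v=6: → [30,39); WM=27
i=11 t=35 v=2: → [35,44),[30,39); WM=32
i=12 t=35 v=7: → [35,44),[30,39); WM=32
i=13 t=25 v=4: DROP (t<32-4); WM=32
i=14 t=32 v=8: → [30,39),[25,34); WM=32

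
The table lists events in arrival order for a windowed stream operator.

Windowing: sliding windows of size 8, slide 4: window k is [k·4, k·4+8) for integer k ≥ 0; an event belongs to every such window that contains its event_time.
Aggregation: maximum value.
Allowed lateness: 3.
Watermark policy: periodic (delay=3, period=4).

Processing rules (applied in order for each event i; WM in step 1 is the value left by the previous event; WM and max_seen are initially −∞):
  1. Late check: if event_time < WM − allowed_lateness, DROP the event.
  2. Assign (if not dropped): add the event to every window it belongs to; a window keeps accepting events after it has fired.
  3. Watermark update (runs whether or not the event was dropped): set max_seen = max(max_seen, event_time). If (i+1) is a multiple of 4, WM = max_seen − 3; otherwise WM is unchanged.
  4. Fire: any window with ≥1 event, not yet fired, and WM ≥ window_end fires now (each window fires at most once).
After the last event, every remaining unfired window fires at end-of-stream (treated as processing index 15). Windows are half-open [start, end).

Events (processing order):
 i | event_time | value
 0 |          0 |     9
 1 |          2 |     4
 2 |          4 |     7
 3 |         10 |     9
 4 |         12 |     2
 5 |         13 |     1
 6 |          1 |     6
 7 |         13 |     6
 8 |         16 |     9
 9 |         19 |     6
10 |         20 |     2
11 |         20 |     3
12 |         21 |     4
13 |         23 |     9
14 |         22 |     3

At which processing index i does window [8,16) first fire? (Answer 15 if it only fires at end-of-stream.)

i=0 t=0 v=9: → [0,8); WM=−∞
i=1 t=2 v=4: → [0,8); WM=−∞
i=2 t=4 v=7: → [4,12),[0,8); WM=−∞
i=3 t=10 v=9: → [8,16),[4,12); WM=7
i=4 t=12 v=2: → [12,20),[8,16); WM=7
i=5 t=13 v=1: → [12,20),[8,16); WM=7
i=6 t=1 v=6: DROP (t<7-3); WM=7
i=7 t=13 v=6: → [12,20),[8,16); WM=10; [0,8) fires=9
i=8 t=16 v=9: → [16,24),[12,20); WM=10
i=9 t=19 v=6: → [16,24),[12,20); WM=10
i=10 t=20 v=2: → [20,28),[16,24); WM=10
i=11 t=20 v=3: → [20,28),[16,24); WM=17; [4,12) fires=9 [8,16) fires=9
i=12 t=21 v=4: → [20,28),[16,24); WM=17
i=13 t=23 v=9: → [20,28),[16,24); WM=17
i=14 t=22 v=3: → [20,28),[16,24); WM=17

11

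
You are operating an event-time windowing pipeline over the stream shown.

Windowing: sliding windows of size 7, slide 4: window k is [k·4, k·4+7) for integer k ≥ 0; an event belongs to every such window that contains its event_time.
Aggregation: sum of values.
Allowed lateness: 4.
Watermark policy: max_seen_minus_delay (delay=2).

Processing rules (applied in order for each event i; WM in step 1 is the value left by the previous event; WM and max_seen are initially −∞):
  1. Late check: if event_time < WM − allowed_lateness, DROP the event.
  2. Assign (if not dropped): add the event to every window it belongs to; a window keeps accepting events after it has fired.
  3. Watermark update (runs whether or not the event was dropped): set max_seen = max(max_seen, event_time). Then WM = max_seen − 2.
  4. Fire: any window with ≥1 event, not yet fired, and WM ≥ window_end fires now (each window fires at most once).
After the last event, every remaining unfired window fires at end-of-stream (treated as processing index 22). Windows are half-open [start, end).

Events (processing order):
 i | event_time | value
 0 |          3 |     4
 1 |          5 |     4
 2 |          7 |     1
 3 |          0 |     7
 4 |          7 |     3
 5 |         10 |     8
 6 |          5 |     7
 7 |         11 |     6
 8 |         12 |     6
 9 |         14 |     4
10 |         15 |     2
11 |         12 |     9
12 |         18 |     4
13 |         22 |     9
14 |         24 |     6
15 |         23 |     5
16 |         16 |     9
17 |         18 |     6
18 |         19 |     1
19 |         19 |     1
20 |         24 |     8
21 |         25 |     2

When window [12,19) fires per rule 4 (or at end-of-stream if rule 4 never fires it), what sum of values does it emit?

i=0 t=3 v=4: → [0,7); WM=1
i=1 t=5 v=4: → [4,11),[0,7); WM=3
i=2 t=7 v=1: → [4,11); WM=5
i=3 t=0 v=7: DROP (t<5-4); WM=5
i=4 t=7 v=3: → [4,11); WM=5
i=5 t=10 v=8: → [8,15),[4,11); WM=8; [0,7) fires=8
i=6 t=5 v=7: → [4,11),[0,7); WM=8
i=7 t=11 v=6: → [8,15); WM=9
i=8 t=12 v=6: → [12,19),[8,15); WM=10
i=9 t=14 v=4: → [12,19),[8,15); WM=12; [4,11) fires=23
i=10 t=15 v=2: → [12,19); WM=13
i=11 t=12 v=9: → [12,19),[8,15); WM=13
i=12 t=18 v=4: → [16,23),[12,19); WM=16; [8,15) fires=33
i=13 t=22 v=9: → [20,27),[16,23); WM=20; [12,19) fires=25
i=14 t=24 v=6: → [24,31),[20,27); WM=22
i=15 t=23 v=5: → [20,27); WM=22
i=16 t=16 v=9: DROP (t<22-4); WM=22
i=17 t=18 v=6: → [16,23),[12,19); WM=22
i=18 t=19 v=1: → [16,23); WM=22
i=19 t=19 v=1: → [16,23); WM=22
i=20 t=24 v=8: → [24,31),[20,27); WM=22
i=21 t=25 v=2: → [24,31),[20,27); WM=23; [16,23) fires=21

25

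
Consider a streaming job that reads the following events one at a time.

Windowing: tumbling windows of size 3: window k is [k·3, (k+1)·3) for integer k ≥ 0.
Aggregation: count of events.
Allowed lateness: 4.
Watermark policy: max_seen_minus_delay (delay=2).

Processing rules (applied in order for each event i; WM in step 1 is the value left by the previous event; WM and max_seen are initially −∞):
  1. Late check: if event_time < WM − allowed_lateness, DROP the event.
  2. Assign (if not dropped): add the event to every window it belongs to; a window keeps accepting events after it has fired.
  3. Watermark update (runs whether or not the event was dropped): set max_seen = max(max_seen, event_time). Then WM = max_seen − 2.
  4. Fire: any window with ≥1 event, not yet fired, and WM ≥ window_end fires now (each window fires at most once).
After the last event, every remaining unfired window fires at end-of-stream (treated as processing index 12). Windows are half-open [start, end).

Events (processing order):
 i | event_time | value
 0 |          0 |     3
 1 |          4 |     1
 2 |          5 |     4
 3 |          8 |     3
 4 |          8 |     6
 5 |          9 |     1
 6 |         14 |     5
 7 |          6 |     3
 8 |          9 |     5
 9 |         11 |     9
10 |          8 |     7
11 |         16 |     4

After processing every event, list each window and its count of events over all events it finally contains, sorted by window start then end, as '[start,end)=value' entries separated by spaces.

[0,3)=1 [3,6)=2 [6,9)=3 [9,12)=3 [12,15)=1 [15,18)=1

i=0 t=0 v=3: → [0,3); WM=-2
i=1 t=4 v=1: → [3,6); WM=2
i=2 t=5 v=4: → [3,6); WM=3; [0,3) fires=1
i=3 t=8 v=3: → [6,9); WM=6; [3,6) fires=2
i=4 t=8 v=6: → [6,9); WM=6
i=5 t=9 v=1: → [9,12); WM=7
i=6 t=14 v=5: → [12,15); WM=12; [6,9) fires=2 [9,12) fires=1
i=7 t=6 v=3: DROP (t<12-4); WM=12
i=8 t=9 v=5: → [9,12); WM=12
i=9 t=11 v=9: → [9,12); WM=12
i=10 t=8 v=7: → [6,9); WM=12
i=11 t=16 v=4: → [15,18); WM=14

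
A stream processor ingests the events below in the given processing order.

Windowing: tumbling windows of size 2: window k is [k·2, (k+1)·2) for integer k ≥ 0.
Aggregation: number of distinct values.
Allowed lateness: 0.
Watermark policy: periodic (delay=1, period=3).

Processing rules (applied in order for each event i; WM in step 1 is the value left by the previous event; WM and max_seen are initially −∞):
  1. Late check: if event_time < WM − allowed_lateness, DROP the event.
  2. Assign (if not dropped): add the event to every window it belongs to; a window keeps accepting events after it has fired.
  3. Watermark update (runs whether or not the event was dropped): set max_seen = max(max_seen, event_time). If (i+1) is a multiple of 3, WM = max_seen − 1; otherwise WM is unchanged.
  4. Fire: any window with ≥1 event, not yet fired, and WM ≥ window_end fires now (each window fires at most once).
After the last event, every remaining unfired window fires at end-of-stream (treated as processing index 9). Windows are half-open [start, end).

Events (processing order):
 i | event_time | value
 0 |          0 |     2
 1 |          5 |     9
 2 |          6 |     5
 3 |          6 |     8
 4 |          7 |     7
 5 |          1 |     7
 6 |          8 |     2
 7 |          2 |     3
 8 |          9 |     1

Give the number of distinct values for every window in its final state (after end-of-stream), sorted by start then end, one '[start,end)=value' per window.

[0,2)=1 [4,6)=1 [6,8)=3 [8,10)=2

i=0 t=0 v=2: → [0,2); WM=−∞
i=1 t=5 v=9: → [4,6); WM=−∞
i=2 t=6 v=5: → [6,8); WM=5; [0,2) fires=1
i=3 t=6 v=8: → [6,8); WM=5
i=4 t=7 v=7: → [6,8); WM=5
i=5 t=1 v=7: DROP (t<5-0); WM=6; [4,6) fires=1
i=6 t=8 v=2: → [8,10); WM=6
i=7 t=2 v=3: DROP (t<6-0); WM=6
i=8 t=9 v=1: → [8,10); WM=8; [6,8) fires=3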